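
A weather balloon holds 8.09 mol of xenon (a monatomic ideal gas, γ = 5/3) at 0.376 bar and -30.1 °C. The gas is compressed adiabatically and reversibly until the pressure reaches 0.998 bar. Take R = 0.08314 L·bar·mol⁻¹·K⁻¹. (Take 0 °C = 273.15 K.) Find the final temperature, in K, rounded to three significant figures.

T₂ ≈ 359 K

Convert: T₁ = 243.0 K.
From PV = nRT: V₁ = nRT₁/P₁ = 434.8 L.
Reversible adiabatic, γ = 5/3: T₂ = T₁·(P₂/P₁)^((γ−1)/γ) = 359.1 K; V₂ = V₁·(P₁/P₂)^(1/γ) = 242.0 L.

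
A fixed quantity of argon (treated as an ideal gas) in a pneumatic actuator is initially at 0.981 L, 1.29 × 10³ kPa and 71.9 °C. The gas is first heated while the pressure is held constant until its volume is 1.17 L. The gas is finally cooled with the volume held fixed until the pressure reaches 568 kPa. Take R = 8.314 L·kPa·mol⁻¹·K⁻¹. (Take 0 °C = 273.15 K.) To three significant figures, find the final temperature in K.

T₃ ≈ 181 K

Convert: T₁ = 345.0 K.
P constant ⇒ V ∝ T: P₂ = P₁; T₂ = T₁·(V₂/V₁) = 411.5 K.
Isochoric, so P/T is constant: V₃ = V₂; T₃ = T₂·(P₃/P₂) = 181.2 K.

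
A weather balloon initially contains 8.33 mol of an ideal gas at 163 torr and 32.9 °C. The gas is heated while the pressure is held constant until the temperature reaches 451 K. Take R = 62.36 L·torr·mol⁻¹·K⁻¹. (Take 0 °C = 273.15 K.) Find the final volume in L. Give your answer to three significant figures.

V₂ ≈ 1.44e+03 L

Convert: T₁ = 306.0 K.
From PV = nRT: V₁ = nRT₁/P₁ = 975.3 L.
Isobaric, so V/T is constant: P₂ = P₁; V₂ = V₁·(T₂/T₁) = 1437 L.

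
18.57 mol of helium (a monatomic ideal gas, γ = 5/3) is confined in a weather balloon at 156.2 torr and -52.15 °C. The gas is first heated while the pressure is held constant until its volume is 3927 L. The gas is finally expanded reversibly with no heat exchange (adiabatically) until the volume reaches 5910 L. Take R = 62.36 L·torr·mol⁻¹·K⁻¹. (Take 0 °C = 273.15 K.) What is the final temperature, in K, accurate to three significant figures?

T₃ ≈ 403 K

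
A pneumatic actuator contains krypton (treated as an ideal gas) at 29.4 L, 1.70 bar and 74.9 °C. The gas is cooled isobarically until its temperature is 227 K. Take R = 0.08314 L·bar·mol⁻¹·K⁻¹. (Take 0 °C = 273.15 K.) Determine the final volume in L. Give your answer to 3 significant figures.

V₂ ≈ 19.2 L

Convert: T₁ = 348.0 K.
Isobaric, so V/T is constant: P₂ = P₁; V₂ = V₁·(T₂/T₁) = 19.17 L.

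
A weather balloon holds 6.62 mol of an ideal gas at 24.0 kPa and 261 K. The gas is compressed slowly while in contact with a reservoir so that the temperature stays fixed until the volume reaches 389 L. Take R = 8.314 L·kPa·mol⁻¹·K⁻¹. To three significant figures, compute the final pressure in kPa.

P₂ ≈ 36.9 kPa

From PV = nRT: V₁ = nRT₁/P₁ = 598.5 L.
Isothermal, so P V is constant: T₂ = T₁; P₂ = P₁·(V₁/V₂) = 36.93 kPa.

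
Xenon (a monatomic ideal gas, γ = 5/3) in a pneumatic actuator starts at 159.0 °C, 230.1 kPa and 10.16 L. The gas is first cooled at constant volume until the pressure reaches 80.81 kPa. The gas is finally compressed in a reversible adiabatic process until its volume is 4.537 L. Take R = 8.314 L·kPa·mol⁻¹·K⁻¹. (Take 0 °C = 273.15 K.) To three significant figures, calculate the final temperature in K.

Convert: T₁ = 432.1 K.
V constant ⇒ P ∝ T: V₂ = V₁; T₂ = T₁·(P₂/P₁) = 151.8 K.
Adiabatic (γ = 5/3), T V^(γ−1) and P V^γ constant: T₃ = T₂·(V₂/V₃)^(γ−1) = 259.8 K; P₃ = P₂·(V₂/V₃)^γ = 309.7 kPa.

T₃ ≈ 260 K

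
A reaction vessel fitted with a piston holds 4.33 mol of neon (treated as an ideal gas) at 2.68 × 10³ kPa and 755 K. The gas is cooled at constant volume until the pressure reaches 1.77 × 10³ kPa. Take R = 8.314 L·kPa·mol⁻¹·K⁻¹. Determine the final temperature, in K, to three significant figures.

T₂ ≈ 499 K

From PV = nRT: V₁ = nRT₁/P₁ = 10.14 L.
V constant ⇒ P ∝ T: V₂ = V₁; T₂ = T₁·(P₂/P₁) = 498.6 K.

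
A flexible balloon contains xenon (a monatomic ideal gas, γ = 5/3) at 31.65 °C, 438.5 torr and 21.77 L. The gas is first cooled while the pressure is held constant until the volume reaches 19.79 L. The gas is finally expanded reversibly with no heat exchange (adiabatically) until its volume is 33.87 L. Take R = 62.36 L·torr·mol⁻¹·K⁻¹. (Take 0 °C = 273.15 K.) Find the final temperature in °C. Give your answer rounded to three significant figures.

Convert: T₁ = 304.8 K.
Isobaric, so V/T is constant: P₂ = P₁; T₂ = T₁·(V₂/V₁) = 277.1 K.
Adiabatic (γ = 5/3), T V^(γ−1) and P V^γ constant: T₃ = T₂·(V₂/V₃)^(γ−1) = 193.7 K; P₃ = P₂·(V₂/V₃)^γ = 179.1 torr.

T₃ ≈ -79.5 °C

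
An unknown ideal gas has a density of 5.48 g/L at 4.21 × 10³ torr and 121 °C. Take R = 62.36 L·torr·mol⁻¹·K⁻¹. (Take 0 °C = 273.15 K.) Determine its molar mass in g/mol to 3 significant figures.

ρ = PM/(RT) ⇒ M = ρRT/P = (5.48 × 62.36 × 394.1) / 4.21e+03

M ≈ 32.0 g/mol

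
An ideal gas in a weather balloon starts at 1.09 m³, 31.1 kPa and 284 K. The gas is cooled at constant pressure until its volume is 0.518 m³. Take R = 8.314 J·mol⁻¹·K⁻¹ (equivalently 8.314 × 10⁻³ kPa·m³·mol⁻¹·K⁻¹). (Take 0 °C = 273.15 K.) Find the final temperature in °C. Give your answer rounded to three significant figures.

T₂ ≈ -138 °C

P constant ⇒ V ∝ T: P₂ = P₁; T₂ = T₁·(V₂/V₁) = 135.0 K.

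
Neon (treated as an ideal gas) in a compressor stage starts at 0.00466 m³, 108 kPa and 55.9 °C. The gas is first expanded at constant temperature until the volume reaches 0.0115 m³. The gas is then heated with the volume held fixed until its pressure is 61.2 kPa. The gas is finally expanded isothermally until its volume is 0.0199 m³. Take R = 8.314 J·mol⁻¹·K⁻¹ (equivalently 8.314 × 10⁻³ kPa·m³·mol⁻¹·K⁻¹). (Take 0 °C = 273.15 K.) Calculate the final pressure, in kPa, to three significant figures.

Convert: T₁ = 329.0 K.
Isothermal, so P V is constant: T₂ = T₁; P₂ = P₁·(V₁/V₂) = 43.76 kPa.
Isochoric, so P/T is constant: V₃ = V₂; T₃ = T₂·(P₃/P₂) = 460.2 K.
T constant ⇒ Boyle's law P V = const: T₄ = T₃; P₄ = P₃·(V₃/V₄) = 35.37 kPa.

P₄ ≈ 35.4 kPa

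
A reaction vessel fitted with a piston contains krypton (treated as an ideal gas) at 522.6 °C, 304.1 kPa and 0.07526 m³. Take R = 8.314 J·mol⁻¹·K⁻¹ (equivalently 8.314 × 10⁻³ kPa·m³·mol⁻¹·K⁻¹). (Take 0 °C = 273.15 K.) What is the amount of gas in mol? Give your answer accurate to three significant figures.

Convert: T = 795.75 K.
PV = nRT ⇒ n = PV/(RT) = (304.1 × 0.07526) / (8.314 × 10⁻³ × 795.75)

n ≈ 3.46 mol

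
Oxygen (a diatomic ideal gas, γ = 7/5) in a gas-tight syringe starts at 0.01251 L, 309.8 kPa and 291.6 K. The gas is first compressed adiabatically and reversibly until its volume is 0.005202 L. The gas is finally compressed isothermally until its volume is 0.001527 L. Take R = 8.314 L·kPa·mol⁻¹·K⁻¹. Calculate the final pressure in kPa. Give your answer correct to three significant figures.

Reversible adiabatic, γ = 7/5: T₂ = T₁·(V₁/V₂)^(γ−1) = 414.2 K; P₂ = P₁·(V₁/V₂)^γ = 1058 kPa.
Isothermal, so P V is constant: T₃ = T₂; P₃ = P₂·(V₂/V₃) = 3605 kPa.

P₃ ≈ 3.61e+03 kPa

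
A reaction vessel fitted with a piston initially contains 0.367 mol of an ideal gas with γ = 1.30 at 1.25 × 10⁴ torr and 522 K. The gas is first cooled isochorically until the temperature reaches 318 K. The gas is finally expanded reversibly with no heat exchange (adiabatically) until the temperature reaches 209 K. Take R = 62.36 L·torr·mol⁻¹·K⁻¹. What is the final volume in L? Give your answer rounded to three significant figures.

From PV = nRT: V₁ = nRT₁/P₁ = 0.9557 L.
Isochoric, so P/T is constant: V₂ = V₁; P₂ = P₁·(T₂/T₁) = 7615 torr.
Adiabatic (γ = 1.30), T V^(γ−1) and P V^γ constant: P₃ = P₂·(T₃/T₂)^(γ/(γ−1)) = 1235 torr; V₃ = V₂·(T₂/T₃)^(1/(γ−1)) = 3.872 L.

V₃ ≈ 3.87 L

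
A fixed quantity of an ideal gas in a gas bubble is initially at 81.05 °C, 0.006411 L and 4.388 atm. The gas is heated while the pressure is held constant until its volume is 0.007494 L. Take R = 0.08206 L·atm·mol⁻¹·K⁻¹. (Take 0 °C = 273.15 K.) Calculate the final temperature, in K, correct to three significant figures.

T₂ ≈ 414 K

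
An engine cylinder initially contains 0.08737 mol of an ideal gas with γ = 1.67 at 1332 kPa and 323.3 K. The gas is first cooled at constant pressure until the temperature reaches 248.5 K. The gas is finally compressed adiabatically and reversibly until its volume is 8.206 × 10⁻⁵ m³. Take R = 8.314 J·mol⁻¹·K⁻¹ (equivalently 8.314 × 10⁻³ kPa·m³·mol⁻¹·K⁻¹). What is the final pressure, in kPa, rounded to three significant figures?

From PV = nRT: V₁ = nRT₁/P₁ = 0.0001763 m³.
P constant ⇒ V ∝ T: P₂ = P₁; V₂ = V₁·(T₂/T₁) = 0.0001355 m³.
Reversible adiabatic, γ = 1.67: T₃ = T₂·(V₂/V₃)^(γ−1) = 347.8 K; P₃ = P₂·(V₂/V₃)^γ = 3078 kPa.

P₃ ≈ 3.08e+03 kPa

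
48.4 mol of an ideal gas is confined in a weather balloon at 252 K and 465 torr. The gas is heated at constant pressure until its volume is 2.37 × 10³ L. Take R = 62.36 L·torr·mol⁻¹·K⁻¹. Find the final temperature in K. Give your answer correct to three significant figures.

T₂ ≈ 365 K

From PV = nRT: V₁ = nRT₁/P₁ = 1636 L.
Isobaric, so V/T is constant: P₂ = P₁; T₂ = T₁·(V₂/V₁) = 365.1 K.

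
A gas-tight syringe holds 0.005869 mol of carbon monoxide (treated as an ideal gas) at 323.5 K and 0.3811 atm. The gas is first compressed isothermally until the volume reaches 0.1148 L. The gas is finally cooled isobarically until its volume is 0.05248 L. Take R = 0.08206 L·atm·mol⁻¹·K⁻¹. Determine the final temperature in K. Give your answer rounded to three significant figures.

From PV = nRT: V₁ = nRT₁/P₁ = 0.4088 L.
Isothermal, so P V is constant: T₂ = T₁; P₂ = P₁·(V₁/V₂) = 1.357 atm.
Isobaric, so V/T is constant: P₃ = P₂; T₃ = T₂·(V₃/V₂) = 147.9 K.

T₃ ≈ 148 K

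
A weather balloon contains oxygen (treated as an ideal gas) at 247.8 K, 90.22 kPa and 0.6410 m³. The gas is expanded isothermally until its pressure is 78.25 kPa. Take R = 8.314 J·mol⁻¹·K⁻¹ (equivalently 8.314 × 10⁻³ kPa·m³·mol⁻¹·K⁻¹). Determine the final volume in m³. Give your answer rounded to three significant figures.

V₂ ≈ 0.739 m³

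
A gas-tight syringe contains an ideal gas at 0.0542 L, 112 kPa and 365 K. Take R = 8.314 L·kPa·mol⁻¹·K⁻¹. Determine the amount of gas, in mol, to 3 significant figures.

n ≈ 0.00200 mol

PV = nRT ⇒ n = PV/(RT) = (112 × 0.0542) / (8.314 × 365)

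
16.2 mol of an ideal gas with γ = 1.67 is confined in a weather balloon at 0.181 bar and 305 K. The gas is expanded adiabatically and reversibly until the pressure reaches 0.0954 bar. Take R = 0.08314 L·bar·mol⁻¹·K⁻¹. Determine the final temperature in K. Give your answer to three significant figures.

T₂ ≈ 236 K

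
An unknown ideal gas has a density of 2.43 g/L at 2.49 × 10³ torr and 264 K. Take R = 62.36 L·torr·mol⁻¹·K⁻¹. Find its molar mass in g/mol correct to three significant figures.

M ≈ 16.1 g/mol

ρ = PM/(RT) ⇒ M = ρRT/P = (2.43 × 62.36 × 264.0) / 2.49e+03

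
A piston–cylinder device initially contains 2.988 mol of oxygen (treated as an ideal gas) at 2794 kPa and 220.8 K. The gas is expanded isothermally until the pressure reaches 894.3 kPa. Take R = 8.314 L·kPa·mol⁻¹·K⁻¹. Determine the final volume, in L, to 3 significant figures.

V₂ ≈ 6.13 L

From PV = nRT: V₁ = nRT₁/P₁ = 1.963 L.
Isothermal, so P V is constant: T₂ = T₁; V₂ = V₁·(P₁/P₂) = 6.133 L.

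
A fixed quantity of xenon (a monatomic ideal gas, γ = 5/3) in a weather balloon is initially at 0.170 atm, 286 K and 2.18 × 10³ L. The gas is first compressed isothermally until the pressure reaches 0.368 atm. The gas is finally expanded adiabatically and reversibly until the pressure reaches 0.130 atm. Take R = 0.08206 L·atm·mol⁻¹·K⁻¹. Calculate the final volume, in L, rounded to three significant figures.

Isothermal, so P V is constant: T₂ = T₁; V₂ = V₁·(P₁/P₂) = 1007 L.
Reversible adiabatic, γ = 5/3: T₃ = T₂·(P₃/P₂)^((γ−1)/γ) = 188.6 K; V₃ = V₂·(P₂/P₃)^(1/γ) = 1880 L.

V₃ ≈ 1.88e+03 L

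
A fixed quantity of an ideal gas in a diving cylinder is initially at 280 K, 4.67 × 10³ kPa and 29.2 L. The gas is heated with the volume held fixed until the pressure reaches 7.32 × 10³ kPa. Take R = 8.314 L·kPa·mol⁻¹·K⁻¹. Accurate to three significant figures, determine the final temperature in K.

V constant ⇒ P ∝ T: V₂ = V₁; T₂ = T₁·(P₂/P₁) = 438.9 K.

T₂ ≈ 439 K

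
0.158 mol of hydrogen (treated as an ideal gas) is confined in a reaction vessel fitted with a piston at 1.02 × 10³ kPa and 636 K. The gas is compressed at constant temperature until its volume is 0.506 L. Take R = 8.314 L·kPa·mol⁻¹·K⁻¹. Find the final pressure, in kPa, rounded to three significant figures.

P₂ ≈ 1.65e+03 kPa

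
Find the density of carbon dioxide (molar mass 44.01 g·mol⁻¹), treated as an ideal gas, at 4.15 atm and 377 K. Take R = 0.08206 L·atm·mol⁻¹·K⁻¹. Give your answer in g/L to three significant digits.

ρ = PM/(RT) = (4.15 × 44.01) / (0.08206 × 377.0)

ρ ≈ 5.90 g/L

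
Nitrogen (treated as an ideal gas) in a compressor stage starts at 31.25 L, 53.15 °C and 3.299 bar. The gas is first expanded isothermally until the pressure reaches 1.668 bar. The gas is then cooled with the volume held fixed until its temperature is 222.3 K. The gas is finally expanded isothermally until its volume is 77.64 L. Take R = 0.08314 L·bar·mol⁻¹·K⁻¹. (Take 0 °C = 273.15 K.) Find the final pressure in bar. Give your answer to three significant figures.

P₄ ≈ 0.905 bar

Convert: T₁ = 326.3 K.
Isothermal, so P V is constant: T₂ = T₁; V₂ = V₁·(P₁/P₂) = 61.81 L.
V constant ⇒ P ∝ T: V₃ = V₂; P₃ = P₂·(T₃/T₂) = 1.136 bar.
Isothermal, so P V is constant: T₄ = T₃; P₄ = P₃·(V₃/V₄) = 0.9046 bar.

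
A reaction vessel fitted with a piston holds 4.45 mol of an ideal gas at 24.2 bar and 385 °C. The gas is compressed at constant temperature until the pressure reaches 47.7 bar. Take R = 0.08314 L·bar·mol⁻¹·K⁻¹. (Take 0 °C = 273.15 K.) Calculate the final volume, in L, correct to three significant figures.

V₂ ≈ 5.10 L

Convert: T₁ = 658.1 K.
From PV = nRT: V₁ = nRT₁/P₁ = 10.06 L.
Isothermal, so P V is constant: T₂ = T₁; V₂ = V₁·(P₁/P₂) = 5.105 L.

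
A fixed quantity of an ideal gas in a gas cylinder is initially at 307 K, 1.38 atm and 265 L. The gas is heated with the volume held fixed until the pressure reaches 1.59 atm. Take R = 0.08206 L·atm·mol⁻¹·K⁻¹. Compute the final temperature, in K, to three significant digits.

T₂ ≈ 354 K

V constant ⇒ P ∝ T: V₂ = V₁; T₂ = T₁·(P₂/P₁) = 353.7 K.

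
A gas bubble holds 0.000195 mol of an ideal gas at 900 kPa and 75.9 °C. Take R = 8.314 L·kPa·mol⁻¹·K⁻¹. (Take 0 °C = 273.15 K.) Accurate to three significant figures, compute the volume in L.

V ≈ 0.000629 L

Convert: T = 349.05 K.
PV = nRT ⇒ V = nRT/P = (0.000195 × 8.314 × 349.05) / 900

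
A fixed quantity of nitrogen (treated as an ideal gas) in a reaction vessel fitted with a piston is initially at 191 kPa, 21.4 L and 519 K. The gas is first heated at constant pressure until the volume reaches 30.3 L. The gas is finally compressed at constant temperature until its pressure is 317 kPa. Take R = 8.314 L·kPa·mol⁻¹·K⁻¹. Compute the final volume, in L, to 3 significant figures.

V₃ ≈ 18.3 L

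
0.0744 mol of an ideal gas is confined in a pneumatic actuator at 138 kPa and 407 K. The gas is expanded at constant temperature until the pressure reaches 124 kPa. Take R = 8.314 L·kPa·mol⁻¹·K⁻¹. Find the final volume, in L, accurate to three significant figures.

From PV = nRT: V₁ = nRT₁/P₁ = 1.824 L.
T constant ⇒ Boyle's law P V = const: T₂ = T₁; V₂ = V₁·(P₁/P₂) = 2.030 L.

V₂ ≈ 2.03 L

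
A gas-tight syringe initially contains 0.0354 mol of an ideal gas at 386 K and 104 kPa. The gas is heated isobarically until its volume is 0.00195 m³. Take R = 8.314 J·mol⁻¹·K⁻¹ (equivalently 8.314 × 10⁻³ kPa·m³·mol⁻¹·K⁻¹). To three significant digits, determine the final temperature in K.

From PV = nRT: V₁ = nRT₁/P₁ = 0.001092 m³.
Isobaric, so V/T is constant: P₂ = P₁; T₂ = T₁·(V₂/V₁) = 689.1 K.

T₂ ≈ 689 K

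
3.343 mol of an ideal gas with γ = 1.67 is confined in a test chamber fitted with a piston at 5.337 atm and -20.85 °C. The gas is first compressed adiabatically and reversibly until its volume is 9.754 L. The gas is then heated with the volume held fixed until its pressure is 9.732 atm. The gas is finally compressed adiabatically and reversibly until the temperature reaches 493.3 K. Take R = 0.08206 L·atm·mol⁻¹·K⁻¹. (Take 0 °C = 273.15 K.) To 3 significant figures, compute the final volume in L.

V₄ ≈ 5.75 L

Convert: T₁ = 252.3 K.
From PV = nRT: V₁ = nRT₁/P₁ = 12.97 L.
Reversible adiabatic, γ = 1.67: T₂ = T₁·(V₁/V₂)^(γ−1) = 305.4 K; P₂ = P₁·(V₁/V₂)^γ = 8.588 atm.
Isochoric, so P/T is constant: V₃ = V₂; T₃ = T₂·(P₃/P₂) = 346.0 K.
Adiabatic (γ = 1.67), T V^(γ−1) and P V^γ constant: P₄ = P₃·(T₄/T₃)^(γ/(γ−1)) = 23.55 atm; V₄ = V₃·(T₃/T₄)^(1/(γ−1)) = 5.746 L.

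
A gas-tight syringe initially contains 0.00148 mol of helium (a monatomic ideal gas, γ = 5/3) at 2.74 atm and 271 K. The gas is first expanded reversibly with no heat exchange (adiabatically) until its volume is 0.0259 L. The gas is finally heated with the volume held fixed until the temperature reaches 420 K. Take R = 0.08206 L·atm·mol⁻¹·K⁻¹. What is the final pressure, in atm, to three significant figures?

P₃ ≈ 1.97 atm

From PV = nRT: V₁ = nRT₁/P₁ = 0.01201 L.
Reversible adiabatic, γ = 5/3: T₂ = T₁·(V₁/V₂)^(γ−1) = 162.4 K; P₂ = P₁·(V₁/V₂)^γ = 0.7614 atm.
V constant ⇒ P ∝ T: V₃ = V₂; P₃ = P₂·(T₃/T₂) = 1.969 atm.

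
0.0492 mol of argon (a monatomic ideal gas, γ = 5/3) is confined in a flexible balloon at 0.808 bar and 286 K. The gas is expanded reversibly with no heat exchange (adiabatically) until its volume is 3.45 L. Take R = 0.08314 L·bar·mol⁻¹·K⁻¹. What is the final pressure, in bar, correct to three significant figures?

From PV = nRT: V₁ = nRT₁/P₁ = 1.448 L.
Adiabatic (γ = 5/3), T V^(γ−1) and P V^γ constant: T₂ = T₁·(V₁/V₂)^(γ−1) = 160.3 K; P₂ = P₁·(V₁/V₂)^γ = 0.1901 bar.

P₂ ≈ 0.190 bar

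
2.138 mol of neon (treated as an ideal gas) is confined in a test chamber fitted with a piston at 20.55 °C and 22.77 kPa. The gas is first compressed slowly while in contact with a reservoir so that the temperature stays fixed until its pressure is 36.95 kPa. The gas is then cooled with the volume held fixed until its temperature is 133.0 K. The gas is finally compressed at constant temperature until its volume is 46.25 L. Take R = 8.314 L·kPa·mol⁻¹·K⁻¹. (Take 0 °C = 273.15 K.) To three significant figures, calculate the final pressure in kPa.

Convert: T₁ = 293.7 K.
From PV = nRT: V₁ = nRT₁/P₁ = 229.3 L.
Isothermal, so P V is constant: T₂ = T₁; V₂ = V₁·(P₁/P₂) = 141.3 L.
Isochoric, so P/T is constant: V₃ = V₂; P₃ = P₂·(T₃/T₂) = 16.73 kPa.
T constant ⇒ Boyle's law P V = const: T₄ = T₃; P₄ = P₃·(V₃/V₄) = 51.12 kPa.

P₄ ≈ 51.1 kPa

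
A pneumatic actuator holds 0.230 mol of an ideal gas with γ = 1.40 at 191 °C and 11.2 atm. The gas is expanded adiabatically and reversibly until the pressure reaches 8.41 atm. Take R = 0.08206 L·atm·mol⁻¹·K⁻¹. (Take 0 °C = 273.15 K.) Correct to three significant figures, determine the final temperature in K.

T₂ ≈ 428 K

Convert: T₁ = 464.1 K.
From PV = nRT: V₁ = nRT₁/P₁ = 0.7822 L.
Reversible adiabatic, γ = 1.40: T₂ = T₁·(P₂/P₁)^((γ−1)/γ) = 427.7 K; V₂ = V₁·(P₁/P₂)^(1/γ) = 0.9598 L.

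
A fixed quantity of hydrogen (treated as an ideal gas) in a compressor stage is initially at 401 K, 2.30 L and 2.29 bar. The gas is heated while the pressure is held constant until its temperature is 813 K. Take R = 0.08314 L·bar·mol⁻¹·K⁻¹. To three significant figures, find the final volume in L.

V₂ ≈ 4.66 L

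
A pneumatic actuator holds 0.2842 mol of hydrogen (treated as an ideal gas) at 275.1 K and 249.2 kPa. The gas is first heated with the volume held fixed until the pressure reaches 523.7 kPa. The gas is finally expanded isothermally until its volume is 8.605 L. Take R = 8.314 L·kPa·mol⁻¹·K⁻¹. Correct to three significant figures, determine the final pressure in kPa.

P₃ ≈ 159 kPa

From PV = nRT: V₁ = nRT₁/P₁ = 2.608 L.
Isochoric, so P/T is constant: V₂ = V₁; T₂ = T₁·(P₂/P₁) = 578.1 K.
Isothermal, so P V is constant: T₃ = T₂; P₃ = P₂·(V₂/V₃) = 158.7 kPa.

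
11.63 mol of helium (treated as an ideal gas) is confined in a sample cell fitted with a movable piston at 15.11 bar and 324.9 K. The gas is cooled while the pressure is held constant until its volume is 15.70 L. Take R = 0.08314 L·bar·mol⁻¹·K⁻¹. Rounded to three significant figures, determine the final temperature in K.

T₂ ≈ 245 K

From PV = nRT: V₁ = nRT₁/P₁ = 20.79 L.
P constant ⇒ V ∝ T: P₂ = P₁; T₂ = T₁·(V₂/V₁) = 245.3 K.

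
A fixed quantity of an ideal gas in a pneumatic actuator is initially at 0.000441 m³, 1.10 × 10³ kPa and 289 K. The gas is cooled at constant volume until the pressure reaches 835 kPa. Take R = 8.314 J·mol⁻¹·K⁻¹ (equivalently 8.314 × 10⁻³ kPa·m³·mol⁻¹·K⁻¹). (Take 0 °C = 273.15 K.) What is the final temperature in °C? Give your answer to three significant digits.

Isochoric, so P/T is constant: V₂ = V₁; T₂ = T₁·(P₂/P₁) = 219.4 K.

T₂ ≈ -53.8 °C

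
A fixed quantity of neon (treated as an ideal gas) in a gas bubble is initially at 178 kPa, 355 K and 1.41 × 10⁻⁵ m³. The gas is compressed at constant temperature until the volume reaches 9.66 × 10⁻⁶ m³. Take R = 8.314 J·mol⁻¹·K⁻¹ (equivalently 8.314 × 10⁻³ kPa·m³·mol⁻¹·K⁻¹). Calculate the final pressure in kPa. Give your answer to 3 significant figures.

P₂ ≈ 260 kPa

Isothermal, so P V is constant: T₂ = T₁; P₂ = P₁·(V₁/V₂) = 259.8 kPa.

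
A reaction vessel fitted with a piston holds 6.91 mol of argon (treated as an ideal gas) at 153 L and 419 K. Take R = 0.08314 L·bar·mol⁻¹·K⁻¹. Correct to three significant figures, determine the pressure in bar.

P ≈ 1.57 bar

PV = nRT ⇒ P = nRT/V = (6.91 × 0.08314 × 419) / 153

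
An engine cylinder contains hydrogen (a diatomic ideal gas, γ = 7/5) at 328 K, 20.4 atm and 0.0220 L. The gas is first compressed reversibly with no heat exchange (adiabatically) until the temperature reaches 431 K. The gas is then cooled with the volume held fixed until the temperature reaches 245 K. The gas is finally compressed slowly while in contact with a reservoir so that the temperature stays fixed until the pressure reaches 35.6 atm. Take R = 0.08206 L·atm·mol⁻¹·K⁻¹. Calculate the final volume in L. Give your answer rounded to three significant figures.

V₄ ≈ 0.00942 L

Reversible adiabatic, γ = 7/5: P₂ = P₁·(T₂/T₁)^(γ/(γ−1)) = 53.06 atm; V₂ = V₁·(T₁/T₂)^(1/(γ−1)) = 0.01112 L.
Isochoric, so P/T is constant: V₃ = V₂; P₃ = P₂·(T₃/T₂) = 30.16 atm.
Isothermal, so P V is constant: T₄ = T₃; V₄ = V₃·(P₃/P₄) = 0.009417 L.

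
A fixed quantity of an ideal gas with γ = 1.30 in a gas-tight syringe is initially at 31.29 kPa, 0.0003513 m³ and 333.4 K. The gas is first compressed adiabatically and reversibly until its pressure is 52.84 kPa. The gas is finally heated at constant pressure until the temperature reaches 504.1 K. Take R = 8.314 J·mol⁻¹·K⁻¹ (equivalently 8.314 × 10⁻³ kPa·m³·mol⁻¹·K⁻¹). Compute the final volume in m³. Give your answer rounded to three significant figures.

Adiabatic (γ = 1.30), T V^(γ−1) and P V^γ constant: T₂ = T₁·(P₂/P₁)^((γ−1)/γ) = 376.3 K; V₂ = V₁·(P₁/P₂)^(1/γ) = 0.0002348 m³.
P constant ⇒ V ∝ T: P₃ = P₂; V₃ = V₂·(T₃/T₂) = 0.0003145 m³.

V₃ ≈ 0.000315 m³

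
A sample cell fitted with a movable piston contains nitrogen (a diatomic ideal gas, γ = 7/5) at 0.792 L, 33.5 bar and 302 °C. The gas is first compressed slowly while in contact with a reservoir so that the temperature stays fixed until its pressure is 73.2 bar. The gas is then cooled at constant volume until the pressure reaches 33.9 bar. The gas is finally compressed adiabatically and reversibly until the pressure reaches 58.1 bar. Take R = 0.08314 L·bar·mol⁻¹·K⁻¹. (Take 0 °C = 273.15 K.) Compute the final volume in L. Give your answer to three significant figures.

V₄ ≈ 0.247 L

Convert: T₁ = 575.1 K.
Isothermal, so P V is constant: T₂ = T₁; V₂ = V₁·(P₁/P₂) = 0.3625 L.
V constant ⇒ P ∝ T: V₃ = V₂; T₃ = T₂·(P₃/P₂) = 266.4 K.
Adiabatic (γ = 7/5), T V^(γ−1) and P V^γ constant: T₄ = T₃·(P₄/P₃)^((γ−1)/γ) = 310.7 K; V₄ = V₃·(P₃/P₄)^(1/γ) = 0.2467 L.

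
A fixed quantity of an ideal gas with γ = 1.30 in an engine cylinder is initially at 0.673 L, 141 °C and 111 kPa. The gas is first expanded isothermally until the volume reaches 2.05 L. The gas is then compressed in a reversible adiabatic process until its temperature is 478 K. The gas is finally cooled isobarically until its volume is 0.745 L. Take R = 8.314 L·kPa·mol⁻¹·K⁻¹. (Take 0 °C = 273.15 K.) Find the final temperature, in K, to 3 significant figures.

T₄ ≈ 280 K

Convert: T₁ = 414.1 K.
T constant ⇒ Boyle's law P V = const: T₂ = T₁; P₂ = P₁·(V₁/V₂) = 36.44 kPa.
Adiabatic (γ = 1.30), T V^(γ−1) and P V^γ constant: P₃ = P₂·(T₃/T₂)^(γ/(γ−1)) = 67.83 kPa; V₃ = V₂·(T₂/T₃)^(1/(γ−1)) = 1.271 L.
Isobaric, so V/T is constant: P₄ = P₃; T₄ = T₃·(V₄/V₃) = 280.2 K.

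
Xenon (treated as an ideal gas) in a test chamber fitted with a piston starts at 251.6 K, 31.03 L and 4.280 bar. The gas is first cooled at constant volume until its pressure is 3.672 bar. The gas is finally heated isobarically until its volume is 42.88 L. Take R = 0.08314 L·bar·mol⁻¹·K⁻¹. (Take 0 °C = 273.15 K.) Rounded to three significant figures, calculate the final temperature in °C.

T₃ ≈ 25.1 °C

Isochoric, so P/T is constant: V₂ = V₁; T₂ = T₁·(P₂/P₁) = 215.9 K.
Isobaric, so V/T is constant: P₃ = P₂; T₃ = T₂·(V₃/V₂) = 298.3 K.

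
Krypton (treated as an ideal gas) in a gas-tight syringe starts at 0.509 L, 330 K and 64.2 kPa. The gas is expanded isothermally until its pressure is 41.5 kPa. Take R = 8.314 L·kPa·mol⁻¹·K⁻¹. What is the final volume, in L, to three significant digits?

V₂ ≈ 0.787 L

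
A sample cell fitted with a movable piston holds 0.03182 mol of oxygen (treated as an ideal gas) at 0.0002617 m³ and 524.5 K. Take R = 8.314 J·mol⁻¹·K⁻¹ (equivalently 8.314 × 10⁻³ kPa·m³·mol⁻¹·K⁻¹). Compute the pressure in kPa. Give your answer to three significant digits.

P ≈ 530 kPa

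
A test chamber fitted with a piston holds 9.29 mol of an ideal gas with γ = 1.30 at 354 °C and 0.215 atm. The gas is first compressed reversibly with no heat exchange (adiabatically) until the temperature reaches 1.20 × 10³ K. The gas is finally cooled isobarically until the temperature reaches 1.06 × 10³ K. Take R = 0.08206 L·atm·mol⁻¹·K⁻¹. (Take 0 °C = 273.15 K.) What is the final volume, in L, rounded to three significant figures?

V₃ ≈ 226 L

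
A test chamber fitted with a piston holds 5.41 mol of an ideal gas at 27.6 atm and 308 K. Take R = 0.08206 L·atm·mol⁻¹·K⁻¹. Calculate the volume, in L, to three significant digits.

PV = nRT ⇒ V = nRT/P = (5.41 × 0.08206 × 308) / 27.6

V ≈ 4.95 L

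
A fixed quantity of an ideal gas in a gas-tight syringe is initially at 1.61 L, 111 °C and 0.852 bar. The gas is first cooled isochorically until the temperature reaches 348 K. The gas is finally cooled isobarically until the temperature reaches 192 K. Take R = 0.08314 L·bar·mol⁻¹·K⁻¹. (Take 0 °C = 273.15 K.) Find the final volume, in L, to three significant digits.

Convert: T₁ = 384.1 K.
Isochoric, so P/T is constant: V₂ = V₁; P₂ = P₁·(T₂/T₁) = 0.7718 bar.
P constant ⇒ V ∝ T: P₃ = P₂; V₃ = V₂·(T₃/T₂) = 0.8883 L.

V₃ ≈ 0.888 L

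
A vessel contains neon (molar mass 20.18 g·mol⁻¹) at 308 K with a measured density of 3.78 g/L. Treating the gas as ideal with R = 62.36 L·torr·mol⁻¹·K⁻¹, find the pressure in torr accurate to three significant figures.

ρ = PM/(RT) ⇒ P = ρRT/M = (3.78 × 62.36 × 308.0) / 20.18

P ≈ 3.60e+03 torr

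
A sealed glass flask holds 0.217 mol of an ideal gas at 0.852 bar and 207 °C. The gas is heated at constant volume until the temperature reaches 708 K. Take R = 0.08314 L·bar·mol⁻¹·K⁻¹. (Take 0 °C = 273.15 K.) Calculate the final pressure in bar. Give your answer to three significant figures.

Convert: T₁ = 480.1 K.
From PV = nRT: V₁ = nRT₁/P₁ = 10.17 L.
V constant ⇒ P ∝ T: V₂ = V₁; P₂ = P₁·(T₂/T₁) = 1.256 bar.

P₂ ≈ 1.26 bar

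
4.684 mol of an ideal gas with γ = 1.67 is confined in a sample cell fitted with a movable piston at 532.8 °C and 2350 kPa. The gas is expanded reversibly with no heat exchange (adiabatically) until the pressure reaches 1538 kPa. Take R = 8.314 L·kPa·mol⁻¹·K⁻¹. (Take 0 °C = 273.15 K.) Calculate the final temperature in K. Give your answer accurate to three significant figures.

T₂ ≈ 680 K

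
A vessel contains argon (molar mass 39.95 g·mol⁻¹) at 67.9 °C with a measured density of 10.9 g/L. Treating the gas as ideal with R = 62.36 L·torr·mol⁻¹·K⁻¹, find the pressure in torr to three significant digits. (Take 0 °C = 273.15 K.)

P ≈ 5.80e+03 torr

ρ = PM/(RT) ⇒ P = ρRT/M = (10.9 × 62.36 × 341.0) / 39.95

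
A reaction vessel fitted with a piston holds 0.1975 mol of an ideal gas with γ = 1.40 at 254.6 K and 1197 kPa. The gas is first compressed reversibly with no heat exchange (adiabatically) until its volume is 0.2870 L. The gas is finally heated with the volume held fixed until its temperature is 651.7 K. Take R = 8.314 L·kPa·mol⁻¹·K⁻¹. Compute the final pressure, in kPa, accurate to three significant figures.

P₃ ≈ 3.73e+03 kPa

From PV = nRT: V₁ = nRT₁/P₁ = 0.3493 L.
Reversible adiabatic, γ = 1.40: T₂ = T₁·(V₁/V₂)^(γ−1) = 275.4 K; P₂ = P₁·(V₁/V₂)^γ = 1576 kPa.
V constant ⇒ P ∝ T: V₃ = V₂; P₃ = P₂·(T₃/T₂) = 3729 kPa.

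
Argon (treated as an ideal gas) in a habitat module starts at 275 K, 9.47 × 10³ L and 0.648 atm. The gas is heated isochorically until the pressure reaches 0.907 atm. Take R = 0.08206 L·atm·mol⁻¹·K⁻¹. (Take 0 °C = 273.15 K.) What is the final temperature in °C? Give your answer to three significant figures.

T₂ ≈ 112 °C

V constant ⇒ P ∝ T: V₂ = V₁; T₂ = T₁·(P₂/P₁) = 384.9 K.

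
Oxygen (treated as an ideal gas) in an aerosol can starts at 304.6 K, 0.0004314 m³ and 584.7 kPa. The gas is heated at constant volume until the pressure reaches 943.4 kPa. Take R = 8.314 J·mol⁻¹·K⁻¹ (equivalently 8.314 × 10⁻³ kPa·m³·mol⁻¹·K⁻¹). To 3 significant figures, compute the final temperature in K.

V constant ⇒ P ∝ T: V₂ = V₁; T₂ = T₁·(P₂/P₁) = 491.5 K.

T₂ ≈ 491 K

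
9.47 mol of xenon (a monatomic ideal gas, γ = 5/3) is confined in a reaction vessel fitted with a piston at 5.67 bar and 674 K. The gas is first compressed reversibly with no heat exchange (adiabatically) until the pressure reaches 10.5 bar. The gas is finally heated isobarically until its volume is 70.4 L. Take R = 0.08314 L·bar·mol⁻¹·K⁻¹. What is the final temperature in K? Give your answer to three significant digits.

From PV = nRT: V₁ = nRT₁/P₁ = 93.59 L.
Adiabatic (γ = 5/3), T V^(γ−1) and P V^γ constant: T₂ = T₁·(P₂/P₁)^((γ−1)/γ) = 862.4 K; V₂ = V₁·(P₁/P₂)^(1/γ) = 64.67 L.
P constant ⇒ V ∝ T: P₃ = P₂; T₃ = T₂·(V₃/V₂) = 938.9 K.

T₃ ≈ 939 K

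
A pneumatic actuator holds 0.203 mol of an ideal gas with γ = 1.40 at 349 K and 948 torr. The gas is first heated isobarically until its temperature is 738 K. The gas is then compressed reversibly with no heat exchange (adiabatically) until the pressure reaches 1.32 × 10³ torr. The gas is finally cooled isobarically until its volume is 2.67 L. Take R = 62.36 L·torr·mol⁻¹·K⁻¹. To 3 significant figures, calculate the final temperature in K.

From PV = nRT: V₁ = nRT₁/P₁ = 4.660 L.
Isobaric, so V/T is constant: P₂ = P₁; V₂ = V₁·(T₂/T₁) = 9.855 L.
Reversible adiabatic, γ = 1.40: T₃ = T₂·(P₃/P₂)^((γ−1)/γ) = 811.2 K; V₃ = V₂·(P₂/P₃)^(1/γ) = 7.780 L.
Isobaric, so V/T is constant: P₄ = P₃; T₄ = T₃·(V₄/V₃) = 278.4 K.

T₄ ≈ 278 K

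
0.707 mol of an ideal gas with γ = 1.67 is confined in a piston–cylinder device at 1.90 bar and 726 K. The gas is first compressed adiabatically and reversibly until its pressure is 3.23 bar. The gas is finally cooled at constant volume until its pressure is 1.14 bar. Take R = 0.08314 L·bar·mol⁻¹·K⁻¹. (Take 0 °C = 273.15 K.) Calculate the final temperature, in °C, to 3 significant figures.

T₃ ≈ 43.9 °C

From PV = nRT: V₁ = nRT₁/P₁ = 22.46 L.
Adiabatic (γ = 1.67), T V^(γ−1) and P V^γ constant: T₂ = T₁·(P₂/P₁)^((γ−1)/γ) = 898.2 K; V₂ = V₁·(P₁/P₂)^(1/γ) = 16.35 L.
Isochoric, so P/T is constant: V₃ = V₂; T₃ = T₂·(P₃/P₂) = 317.0 K.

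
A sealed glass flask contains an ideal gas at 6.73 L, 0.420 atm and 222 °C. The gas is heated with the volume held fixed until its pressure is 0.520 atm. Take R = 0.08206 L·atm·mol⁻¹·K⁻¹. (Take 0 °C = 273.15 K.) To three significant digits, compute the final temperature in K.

T₂ ≈ 613 K

Convert: T₁ = 495.1 K.
V constant ⇒ P ∝ T: V₂ = V₁; T₂ = T₁·(P₂/P₁) = 613.0 K.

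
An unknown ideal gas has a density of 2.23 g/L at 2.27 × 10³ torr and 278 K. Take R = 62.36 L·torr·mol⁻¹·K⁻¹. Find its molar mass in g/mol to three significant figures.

ρ = PM/(RT) ⇒ M = ρRT/P = (2.23 × 62.36 × 278.0) / 2.27e+03

M ≈ 17.0 g/mol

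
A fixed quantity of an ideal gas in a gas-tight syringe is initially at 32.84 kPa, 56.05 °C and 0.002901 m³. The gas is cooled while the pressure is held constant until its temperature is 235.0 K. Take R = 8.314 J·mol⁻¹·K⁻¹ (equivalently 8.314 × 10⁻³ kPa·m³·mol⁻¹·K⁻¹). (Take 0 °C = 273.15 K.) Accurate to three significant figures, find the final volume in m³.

V₂ ≈ 0.00207 m³

Convert: T₁ = 329.2 K.
P constant ⇒ V ∝ T: P₂ = P₁; V₂ = V₁·(T₂/T₁) = 0.002071 m³.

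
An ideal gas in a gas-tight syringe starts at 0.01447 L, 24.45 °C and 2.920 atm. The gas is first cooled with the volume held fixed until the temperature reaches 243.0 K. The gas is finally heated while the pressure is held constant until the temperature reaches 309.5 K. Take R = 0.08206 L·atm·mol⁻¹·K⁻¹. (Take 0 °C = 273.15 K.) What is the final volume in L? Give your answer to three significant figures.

V₃ ≈ 0.0184 L

Convert: T₁ = 297.6 K.
V constant ⇒ P ∝ T: V₂ = V₁; P₂ = P₁·(T₂/T₁) = 2.384 atm.
P constant ⇒ V ∝ T: P₃ = P₂; V₃ = V₂·(T₃/T₂) = 0.01843 L.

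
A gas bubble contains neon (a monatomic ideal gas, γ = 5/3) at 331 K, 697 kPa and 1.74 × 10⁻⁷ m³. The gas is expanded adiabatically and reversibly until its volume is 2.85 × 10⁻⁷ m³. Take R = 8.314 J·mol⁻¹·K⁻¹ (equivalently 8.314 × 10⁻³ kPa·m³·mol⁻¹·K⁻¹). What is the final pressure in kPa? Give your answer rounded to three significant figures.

Adiabatic (γ = 5/3), T V^(γ−1) and P V^γ constant: T₂ = T₁·(V₁/V₂)^(γ−1) = 238.2 K; P₂ = P₁·(V₁/V₂)^γ = 306.2 kPa.

P₂ ≈ 306 kPa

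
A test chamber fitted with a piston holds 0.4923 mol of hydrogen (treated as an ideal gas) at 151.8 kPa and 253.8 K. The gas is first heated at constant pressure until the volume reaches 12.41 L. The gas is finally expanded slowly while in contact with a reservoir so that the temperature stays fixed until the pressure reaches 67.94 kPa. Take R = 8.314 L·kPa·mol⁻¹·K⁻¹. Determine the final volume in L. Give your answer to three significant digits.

From PV = nRT: V₁ = nRT₁/P₁ = 6.843 L.
P constant ⇒ V ∝ T: P₂ = P₁; T₂ = T₁·(V₂/V₁) = 460.3 K.
T constant ⇒ Boyle's law P V = const: T₃ = T₂; V₃ = V₂·(P₂/P₃) = 27.73 L.

V₃ ≈ 27.7 L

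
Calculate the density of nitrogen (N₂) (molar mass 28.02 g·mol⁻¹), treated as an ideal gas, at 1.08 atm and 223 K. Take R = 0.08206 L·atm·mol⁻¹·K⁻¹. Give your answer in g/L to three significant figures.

ρ ≈ 1.65 g/L

ρ = PM/(RT) = (1.08 × 28.02) / (0.08206 × 223.0)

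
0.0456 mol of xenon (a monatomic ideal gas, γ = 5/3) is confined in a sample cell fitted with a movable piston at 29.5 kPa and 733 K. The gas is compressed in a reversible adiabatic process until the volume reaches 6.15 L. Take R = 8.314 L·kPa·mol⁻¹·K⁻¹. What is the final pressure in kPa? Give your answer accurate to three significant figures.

P₂ ≈ 60.0 kPa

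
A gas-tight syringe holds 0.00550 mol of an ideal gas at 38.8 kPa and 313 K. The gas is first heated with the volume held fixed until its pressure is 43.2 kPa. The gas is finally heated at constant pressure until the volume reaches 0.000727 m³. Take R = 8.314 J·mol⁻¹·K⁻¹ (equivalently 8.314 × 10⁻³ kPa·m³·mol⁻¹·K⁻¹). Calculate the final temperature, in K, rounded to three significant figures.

T₃ ≈ 687 K

From PV = nRT: V₁ = nRT₁/P₁ = 0.0003689 m³.
Isochoric, so P/T is constant: V₂ = V₁; T₂ = T₁·(P₂/P₁) = 348.5 K.
P constant ⇒ V ∝ T: P₃ = P₂; T₃ = T₂·(V₃/V₂) = 686.8 K.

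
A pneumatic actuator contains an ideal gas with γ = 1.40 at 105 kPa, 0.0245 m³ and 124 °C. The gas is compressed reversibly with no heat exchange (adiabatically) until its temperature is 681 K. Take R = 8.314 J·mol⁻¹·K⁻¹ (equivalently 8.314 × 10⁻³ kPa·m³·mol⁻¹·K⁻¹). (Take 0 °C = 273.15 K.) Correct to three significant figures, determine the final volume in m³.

Convert: T₁ = 397.1 K.
Adiabatic (γ = 1.40), T V^(γ−1) and P V^γ constant: P₂ = P₁·(T₂/T₁)^(γ/(γ−1)) = 693.2 kPa; V₂ = V₁·(T₁/T₂)^(1/(γ−1)) = 0.006363 m³.

V₂ ≈ 0.00636 m³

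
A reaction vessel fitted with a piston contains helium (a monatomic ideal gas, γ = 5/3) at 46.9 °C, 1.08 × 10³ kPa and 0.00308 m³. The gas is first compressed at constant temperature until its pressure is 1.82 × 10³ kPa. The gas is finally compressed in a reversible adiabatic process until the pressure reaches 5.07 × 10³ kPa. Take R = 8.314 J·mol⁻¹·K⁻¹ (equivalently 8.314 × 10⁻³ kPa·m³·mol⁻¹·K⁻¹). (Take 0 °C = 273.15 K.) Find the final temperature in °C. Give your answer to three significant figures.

T₃ ≈ 209 °C

Convert: T₁ = 320.0 K.
Isothermal, so P V is constant: T₂ = T₁; V₂ = V₁·(P₁/P₂) = 0.001828 m³.
Adiabatic (γ = 5/3), T V^(γ−1) and P V^γ constant: T₃ = T₂·(P₃/P₂)^((γ−1)/γ) = 482.2 K; V₃ = V₂·(P₂/P₃)^(1/γ) = 0.0009884 m³.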